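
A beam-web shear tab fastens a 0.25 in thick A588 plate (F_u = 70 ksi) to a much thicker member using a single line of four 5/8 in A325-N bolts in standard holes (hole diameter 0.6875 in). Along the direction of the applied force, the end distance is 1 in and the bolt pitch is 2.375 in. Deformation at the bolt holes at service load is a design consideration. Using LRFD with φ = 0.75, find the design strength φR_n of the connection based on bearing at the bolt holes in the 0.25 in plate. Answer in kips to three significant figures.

Per bolt r_n = 1.2 l_c t F_u ≤ 2.4 d t F_u; upper limit = 2.4 × 0.625 × 0.25 × 70 = 26.25 kips.
Edge bolt: l_c = 1 − 0.6875/2 = 0.6562 in → 1.2 × 0.6562 × 0.25 × 70 = 13.78 → r_n = 13.78 kips.
Interior bolts: l_c = 2.375 − 0.6875 = 1.688 in → 1.2 × 1.688 × 0.25 × 70 = 35.44 → r_n = 26.25 kips.
R_n = 1 × 13.78 + 3 × 26.25 = 92.53 kips.
Design strength φR_n = 0.75 × 92.53 = 69.4 kips.

69.4 kips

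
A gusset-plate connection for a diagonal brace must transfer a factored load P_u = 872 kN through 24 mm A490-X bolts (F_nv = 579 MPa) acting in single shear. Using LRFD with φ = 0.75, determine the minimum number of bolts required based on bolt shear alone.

A_b = π·24²/4 = 452.4 mm².
Per-bolt design strength φR_n = 0.75 × 579 × 452.4 × 1 / 1000 = 196.5 kN.
n ≥ 872 / 196.5 = 4.439 → use 5 bolts.

5 bolts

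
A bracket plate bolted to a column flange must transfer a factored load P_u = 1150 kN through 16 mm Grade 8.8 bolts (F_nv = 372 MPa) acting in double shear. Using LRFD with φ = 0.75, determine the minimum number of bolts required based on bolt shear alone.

A_b = π·16²/4 = 201.1 mm².
Per-bolt design strength φR_n = 0.75 × 372 × 201.1 × 2 / 1000 = 112.2 kN.
n ≥ 1150 / 112.2 = 10.25 → use 11 bolts.

11 bolts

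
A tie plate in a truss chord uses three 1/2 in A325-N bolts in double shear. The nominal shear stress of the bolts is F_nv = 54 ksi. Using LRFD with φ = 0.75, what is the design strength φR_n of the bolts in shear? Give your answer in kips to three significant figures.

47.7 kips

A_b = π × 0.5² / 4 = 0.1963 in².
R_n = F_nv · A_b · n · n_s = 54 × 0.1963 × 3 × 2 = 63.62 kips.
Design strength φR_n = 0.75 × 63.62 = 47.7 kips.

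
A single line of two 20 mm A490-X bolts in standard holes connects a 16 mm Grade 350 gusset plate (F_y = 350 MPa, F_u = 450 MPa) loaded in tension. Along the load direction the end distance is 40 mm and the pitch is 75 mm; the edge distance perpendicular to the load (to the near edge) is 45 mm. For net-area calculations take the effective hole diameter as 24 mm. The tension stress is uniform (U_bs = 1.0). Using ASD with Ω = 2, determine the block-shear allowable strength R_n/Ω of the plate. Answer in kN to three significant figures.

Shear plane L_v = 40 + 1·75 = 115 mm; A_gv = 115 × 16 = 1840 mm².
A_nv = (115 − 1.5·24) × 16 = 1264 mm².
A_nt = (45 − 0.5·24) × 16 = 528 mm².
0.6 F_u A_nv = 341.3 kN; 0.6 F_y A_gv = 386.4 kN → shear rupture governs the shear term.
R_n = 341.3 + 1.0 × 450 × 528 / 1000 = 578.9 kN.
Allowable strength R_n/Ω = 578.9 / 2 = 289 kN.

289 kN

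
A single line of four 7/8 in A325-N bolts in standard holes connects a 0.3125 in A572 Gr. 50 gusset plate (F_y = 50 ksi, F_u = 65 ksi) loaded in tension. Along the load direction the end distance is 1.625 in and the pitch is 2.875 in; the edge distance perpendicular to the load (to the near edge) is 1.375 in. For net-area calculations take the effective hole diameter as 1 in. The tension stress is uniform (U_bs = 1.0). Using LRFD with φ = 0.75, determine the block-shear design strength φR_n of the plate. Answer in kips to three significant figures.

Shear plane L_v = 1.625 + 3·2.875 = 10.25 in; A_gv = 10.25 × 0.3125 = 3.203 in².
A_nv = (10.25 − 3.5·1) × 0.3125 = 2.109 in².
A_nt = (1.375 − 0.5·1) × 0.3125 = 0.2734 in².
0.6 F_u A_nv = 82.27 kips; 0.6 F_y A_gv = 96.09 kips → shear rupture governs the shear term.
R_n = 82.27 + 1.0 × 65 × 0.2734 = 100 kips.
Design strength φR_n = 0.75 × 100 = 75 kips.

75 kips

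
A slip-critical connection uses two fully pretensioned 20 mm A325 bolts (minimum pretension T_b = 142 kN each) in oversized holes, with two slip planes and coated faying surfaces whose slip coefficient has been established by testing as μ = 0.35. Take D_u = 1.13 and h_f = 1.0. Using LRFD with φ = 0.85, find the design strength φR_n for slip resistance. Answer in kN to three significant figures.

R_n = μ · D_u · h_f · T_b · n_s · n_b = 0.35 × 1.13 × 1.0 × 142 × 2 × 2 = 224.6 kN.
Design strength φR_n = 0.85 × 224.6 = 191 kN.

191 kN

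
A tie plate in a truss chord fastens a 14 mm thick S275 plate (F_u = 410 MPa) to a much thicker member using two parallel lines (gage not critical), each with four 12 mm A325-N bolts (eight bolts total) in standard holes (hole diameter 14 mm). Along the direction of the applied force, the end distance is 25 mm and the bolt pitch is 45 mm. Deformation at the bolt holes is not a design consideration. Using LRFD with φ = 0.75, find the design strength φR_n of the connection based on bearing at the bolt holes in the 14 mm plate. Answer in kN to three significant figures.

Per bolt r_n = 1.5 l_c t F_u ≤ 3.0 d t F_u; upper limit = 3.0 × 12 × 14 × 410 / 1000 = 206.6 kN.
Edge bolt: l_c = 25 − 14/2 = 18 mm → 1.5 × 18 × 14 × 410 / 1000 = 155 → r_n = 155 kN.
Interior bolts: l_c = 45 − 14 = 31 mm → 1.5 × 31 × 14 × 410 / 1000 = 266.9 → r_n = 206.6 kN.
R_n = 2 × 155 + 6 × 206.6 = 1550 kN.
Design strength φR_n = 0.75 × 1550 = 1160 kN.

1160 kN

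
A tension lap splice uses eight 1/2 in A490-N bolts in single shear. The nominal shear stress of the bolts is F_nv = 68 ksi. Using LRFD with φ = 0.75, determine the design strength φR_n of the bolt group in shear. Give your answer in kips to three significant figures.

A_b = π × 0.5² / 4 = 0.1963 in².
R_n = F_nv · A_b · n · n_s = 68 × 0.1963 × 8 × 1 = 106.8 kips.
Design strength φR_n = 0.75 × 106.8 = 80.1 kips.

80.1 kips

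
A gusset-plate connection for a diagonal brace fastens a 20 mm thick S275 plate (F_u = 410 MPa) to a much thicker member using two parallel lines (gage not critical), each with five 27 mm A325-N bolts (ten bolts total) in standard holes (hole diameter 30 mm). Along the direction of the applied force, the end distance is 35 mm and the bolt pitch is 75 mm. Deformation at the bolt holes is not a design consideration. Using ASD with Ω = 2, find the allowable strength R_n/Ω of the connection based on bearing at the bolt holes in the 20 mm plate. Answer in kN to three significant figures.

Per bolt r_n = 1.5 l_c t F_u ≤ 3.0 d t F_u; upper limit = 3.0 × 27 × 20 × 410 / 1000 = 664.2 kN.
Edge bolt: l_c = 35 − 30/2 = 20 mm → 1.5 × 20 × 20 × 410 / 1000 = 246 → r_n = 246 kN.
Interior bolts: l_c = 75 − 30 = 45 mm → 1.5 × 45 × 20 × 410 / 1000 = 553.5 → r_n = 553.5 kN.
R_n = 2 × 246 + 8 × 553.5 = 4920 kN.
Allowable strength R_n/Ω = 4920 / 2 = 2460 kN.

2460 kN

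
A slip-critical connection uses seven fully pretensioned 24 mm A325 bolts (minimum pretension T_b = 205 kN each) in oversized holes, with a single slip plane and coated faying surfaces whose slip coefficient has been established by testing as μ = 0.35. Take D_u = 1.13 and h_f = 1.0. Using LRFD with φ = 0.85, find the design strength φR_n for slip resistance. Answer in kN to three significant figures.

R_n = μ · D_u · h_f · T_b · n_s · n_b = 0.35 × 1.13 × 1.0 × 205 × 1 × 7 = 567.5 kN.
Design strength φR_n = 0.85 × 567.5 = 482 kN.

482 kN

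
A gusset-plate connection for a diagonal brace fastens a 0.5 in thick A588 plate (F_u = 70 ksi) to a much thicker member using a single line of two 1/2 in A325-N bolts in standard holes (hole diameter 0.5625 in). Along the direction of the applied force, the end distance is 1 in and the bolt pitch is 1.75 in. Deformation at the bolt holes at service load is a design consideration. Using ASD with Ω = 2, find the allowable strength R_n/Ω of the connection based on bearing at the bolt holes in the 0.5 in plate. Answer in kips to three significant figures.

36.1 kips

Per bolt r_n = 1.2 l_c t F_u ≤ 2.4 d t F_u; upper limit = 2.4 × 0.5 × 0.5 × 70 = 42 kips.
Edge bolt: l_c = 1 − 0.5625/2 = 0.7188 in → 1.2 × 0.7188 × 0.5 × 70 = 30.19 → r_n = 30.19 kips.
Interior bolts: l_c = 1.75 − 0.5625 = 1.188 in → 1.2 × 1.188 × 0.5 × 70 = 49.88 → r_n = 42 kips.
R_n = 1 × 30.19 + 1 × 42 = 72.19 kips.
Allowable strength R_n/Ω = 72.19 / 2 = 36.1 kips.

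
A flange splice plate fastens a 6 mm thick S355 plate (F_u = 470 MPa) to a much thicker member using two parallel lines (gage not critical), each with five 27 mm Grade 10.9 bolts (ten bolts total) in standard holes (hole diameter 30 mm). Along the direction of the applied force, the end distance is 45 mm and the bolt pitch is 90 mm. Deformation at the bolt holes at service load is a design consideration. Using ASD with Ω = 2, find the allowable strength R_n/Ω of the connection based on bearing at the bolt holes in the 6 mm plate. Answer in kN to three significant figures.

832 kN

Per bolt r_n = 1.2 l_c t F_u ≤ 2.4 d t F_u; upper limit = 2.4 × 27 × 6 × 470 / 1000 = 182.7 kN.
Edge bolt: l_c = 45 − 30/2 = 30 mm → 1.2 × 30 × 6 × 470 / 1000 = 101.5 → r_n = 101.5 kN.
Interior bolts: l_c = 90 − 30 = 60 mm → 1.2 × 60 × 6 × 470 / 1000 = 203 → r_n = 182.7 kN.
R_n = 2 × 101.5 + 8 × 182.7 = 1665 kN.
Allowable strength R_n/Ω = 1665 / 2 = 832 kN.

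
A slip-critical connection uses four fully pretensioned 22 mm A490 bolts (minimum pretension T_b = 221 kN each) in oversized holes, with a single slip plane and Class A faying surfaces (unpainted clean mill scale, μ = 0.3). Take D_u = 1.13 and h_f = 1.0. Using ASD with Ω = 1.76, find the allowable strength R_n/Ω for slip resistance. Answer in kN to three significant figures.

170 kN

R_n = μ · D_u · h_f · T_b · n_s · n_b = 0.3 × 1.13 × 1.0 × 221 × 1 × 4 = 299.7 kN.
Allowable strength R_n/Ω = 299.7 / 1.76 = 170 kN.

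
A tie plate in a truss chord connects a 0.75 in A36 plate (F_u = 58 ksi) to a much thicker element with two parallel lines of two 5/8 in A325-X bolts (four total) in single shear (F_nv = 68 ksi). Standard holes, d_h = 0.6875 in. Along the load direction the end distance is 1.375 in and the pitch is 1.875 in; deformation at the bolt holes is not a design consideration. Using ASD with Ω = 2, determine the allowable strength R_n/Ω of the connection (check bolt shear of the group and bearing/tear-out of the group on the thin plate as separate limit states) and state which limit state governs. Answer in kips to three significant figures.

Bolt shear: A_b = π·0.625²/4 = 0.3068 in²; R_n = 68 × 0.3068 × 4 × 1 = 83.45 kips → 83.45 / 2 = 41.7 kips.
Bearing (1.5 l_c t F_u ≤ 3.0 d t F_u): upper limit = 3.0·0.625·0.75·58 = 81.56 kips.
  Edge l_c = 1.375 − 0.6875/2 = 1.031 → r_n = 67.29 kips; interior l_c = 1.875 − 0.6875 = 1.188 → r_n = 77.48 kips.
  R_n,bearing = 2·67.29 + 2·77.48 = 289.5 kips → 289.5 / 2 = 145 kips.
Bolt shear governs: 41.7 kips.

41.7 kips (bolt shear governs)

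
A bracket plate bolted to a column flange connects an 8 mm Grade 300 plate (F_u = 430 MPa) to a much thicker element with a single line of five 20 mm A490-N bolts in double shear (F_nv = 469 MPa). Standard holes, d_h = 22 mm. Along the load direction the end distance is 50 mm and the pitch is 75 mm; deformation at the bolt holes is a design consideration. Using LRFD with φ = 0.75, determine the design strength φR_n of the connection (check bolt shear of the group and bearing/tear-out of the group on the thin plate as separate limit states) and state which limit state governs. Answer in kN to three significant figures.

Bolt shear: A_b = π·20²/4 = 314.2 mm²; R_n = 469 × 314.2 × 5 × 2 / 1000 = 1473 kN → 0.75 × 1473 = 1110 kN.
Bearing (1.2 l_c t F_u ≤ 2.4 d t F_u): upper limit = 2.4·20·8·430 / 1000 = 165.1 kN.
  Edge l_c = 50 − 22/2 = 39 → r_n = 161 kN; interior l_c = 75 − 22 = 53 → r_n = 165.1 kN.
  R_n,bearing = 1·161 + 4·165.1 = 821.5 kN → 0.75 × 821.5 = 616 kN.
Bearing governs: 616 kN.

616 kN (bearing governs)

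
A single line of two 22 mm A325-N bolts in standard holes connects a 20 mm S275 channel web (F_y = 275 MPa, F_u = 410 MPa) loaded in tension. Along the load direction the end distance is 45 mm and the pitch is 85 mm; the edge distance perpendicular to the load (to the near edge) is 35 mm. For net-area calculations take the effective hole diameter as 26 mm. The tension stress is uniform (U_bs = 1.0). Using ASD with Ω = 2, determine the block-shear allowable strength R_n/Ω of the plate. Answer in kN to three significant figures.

Shear plane L_v = 45 + 1·85 = 130 mm; A_gv = 130 × 20 = 2600 mm².
A_nv = (130 − 1.5·26) × 20 = 1820 mm².
A_nt = (35 − 0.5·26) × 20 = 440 mm².
0.6 F_u A_nv = 447.7 kN; 0.6 F_y A_gv = 429 kN → shear yielding governs the shear term.
R_n = 429 + 1.0 × 410 × 440 / 1000 = 609.4 kN.
Allowable strength R_n/Ω = 609.4 / 2 = 305 kN.

305 kN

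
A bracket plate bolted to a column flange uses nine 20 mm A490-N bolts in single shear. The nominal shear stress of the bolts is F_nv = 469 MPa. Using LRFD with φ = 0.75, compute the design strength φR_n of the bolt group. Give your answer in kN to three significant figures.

995 kN

A_b = π × 20² / 4 = 314.2 mm².
R_n = F_nv · A_b · n · n_s = 469 × 314.2 × 9 × 1 / 1000 = 1326 kN.
Design strength φR_n = 0.75 × 1326 = 995 kN.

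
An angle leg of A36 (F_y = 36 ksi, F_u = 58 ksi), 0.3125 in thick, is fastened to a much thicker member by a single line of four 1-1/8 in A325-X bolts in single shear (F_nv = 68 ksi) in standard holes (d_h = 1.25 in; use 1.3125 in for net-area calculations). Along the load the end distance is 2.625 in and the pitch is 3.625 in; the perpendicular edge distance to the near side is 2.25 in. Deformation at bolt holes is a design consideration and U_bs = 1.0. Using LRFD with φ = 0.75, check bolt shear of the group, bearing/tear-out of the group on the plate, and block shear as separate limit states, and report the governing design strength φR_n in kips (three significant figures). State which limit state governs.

Bolt shear: A_b = π·1.125²/4 = 0.994 in²; R_n = 68 × 0.994 × 4 × 1 = 270.4 kips → 0.75 × 270.4 = 203 kips.
Bearing: edge l_c = 2, r_n = 43.5 kips; interior l_c = 2.375, r_n = 48.94 kips; R_n = 43.5 + 3·48.94 = 190.3 kips → 143 kips.
Block shear: A_gv = 4.219, A_nv = 2.783, A_nt = 0.498 in²; R_n = min(0.6F_uA_nv, 0.6F_yA_gv) + U_bs·F_u·A_nt = 120 kips → 90 kips.
Block shear governs: 90 kips.

90 kips (block shear governs)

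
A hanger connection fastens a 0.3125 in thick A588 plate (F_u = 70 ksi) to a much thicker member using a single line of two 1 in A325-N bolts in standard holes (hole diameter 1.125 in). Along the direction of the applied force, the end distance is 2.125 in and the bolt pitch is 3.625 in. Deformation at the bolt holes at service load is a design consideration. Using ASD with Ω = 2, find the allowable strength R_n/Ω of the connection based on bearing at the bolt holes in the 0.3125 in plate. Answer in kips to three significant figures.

Per bolt r_n = 1.2 l_c t F_u ≤ 2.4 d t F_u; upper limit = 2.4 × 1 × 0.3125 × 70 = 52.5 kips.
Edge bolt: l_c = 2.125 − 1.125/2 = 1.562 in → 1.2 × 1.562 × 0.3125 × 70 = 41.02 → r_n = 41.02 kips.
Interior bolts: l_c = 3.625 − 1.125 = 2.5 in → 1.2 × 2.5 × 0.3125 × 70 = 65.62 → r_n = 52.5 kips.
R_n = 1 × 41.02 + 1 × 52.5 = 93.52 kips.
Allowable strength R_n/Ω = 93.52 / 2 = 46.8 kips.

46.8 kips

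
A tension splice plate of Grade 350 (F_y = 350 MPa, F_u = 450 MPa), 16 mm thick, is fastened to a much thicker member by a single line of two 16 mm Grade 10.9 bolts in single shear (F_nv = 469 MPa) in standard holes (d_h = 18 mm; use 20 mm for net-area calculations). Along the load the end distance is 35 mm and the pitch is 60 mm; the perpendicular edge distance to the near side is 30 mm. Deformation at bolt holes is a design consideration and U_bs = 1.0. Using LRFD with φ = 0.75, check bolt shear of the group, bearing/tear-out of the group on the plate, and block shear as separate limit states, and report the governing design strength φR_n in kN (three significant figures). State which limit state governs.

141 kN (bolt shear governs)

Bolt shear: A_b = π·16²/4 = 201.1 mm²; R_n = 469 × 201.1 × 2 × 1 / 1000 = 188.6 kN → 0.75 × 188.6 = 141 kN.
Bearing: edge l_c = 26, r_n = 224.6 kN; interior l_c = 42, r_n = 276.5 kN; R_n = 224.6 + 1·276.5 = 501.1 kN → 376 kN.
Block shear: A_gv = 1520, A_nv = 1040, A_nt = 320 mm²; R_n = min(0.6F_uA_nv, 0.6F_yA_gv) + U_bs·F_u·A_nt = 424.8 kN → 319 kN.
Bolt shear governs: 141 kN.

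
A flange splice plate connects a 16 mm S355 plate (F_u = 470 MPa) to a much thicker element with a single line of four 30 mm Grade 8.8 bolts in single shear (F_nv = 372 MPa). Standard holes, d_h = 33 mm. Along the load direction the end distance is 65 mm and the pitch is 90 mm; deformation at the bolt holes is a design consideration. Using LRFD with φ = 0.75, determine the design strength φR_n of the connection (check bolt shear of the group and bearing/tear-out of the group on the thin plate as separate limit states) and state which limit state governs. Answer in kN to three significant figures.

789 kN (bolt shear governs)

Bolt shear: A_b = π·30²/4 = 706.9 mm²; R_n = 372 × 706.9 × 4 × 1 / 1000 = 1052 kN → 0.75 × 1052 = 789 kN.
Bearing (1.2 l_c t F_u ≤ 2.4 d t F_u): upper limit = 2.4·30·16·470 / 1000 = 541.4 kN.
  Edge l_c = 65 − 33/2 = 48.5 → r_n = 437.7 kN; interior l_c = 90 − 33 = 57 → r_n = 514.4 kN.
  R_n,bearing = 1·437.7 + 3·514.4 = 1981 kN → 0.75 × 1981 = 1490 kN.
Bolt shear governs: 789 kN.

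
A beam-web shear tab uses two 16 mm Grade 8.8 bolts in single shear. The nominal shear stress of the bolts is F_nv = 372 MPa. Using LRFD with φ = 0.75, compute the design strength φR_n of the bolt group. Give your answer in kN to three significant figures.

A_b = π × 16² / 4 = 201.1 mm².
R_n = F_nv · A_b · n · n_s = 372 × 201.1 × 2 × 1 / 1000 = 149.6 kN.
Design strength φR_n = 0.75 × 149.6 = 112 kN.

112 kN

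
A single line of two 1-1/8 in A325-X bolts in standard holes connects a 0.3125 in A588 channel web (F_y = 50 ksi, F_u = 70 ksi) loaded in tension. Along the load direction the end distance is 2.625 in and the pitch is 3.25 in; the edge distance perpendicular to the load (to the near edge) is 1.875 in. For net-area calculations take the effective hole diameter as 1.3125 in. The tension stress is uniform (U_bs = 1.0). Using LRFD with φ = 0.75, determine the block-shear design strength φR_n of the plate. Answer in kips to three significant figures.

58.4 kips

Shear plane L_v = 2.625 + 1·3.25 = 5.875 in; A_gv = 5.875 × 0.3125 = 1.836 in².
A_nv = (5.875 − 1.5·1.3125) × 0.3125 = 1.221 in².
A_nt = (1.875 − 0.5·1.3125) × 0.3125 = 0.3809 in².
0.6 F_u A_nv = 51.27 kips; 0.6 F_y A_gv = 55.08 kips → shear rupture governs the shear term.
R_n = 51.27 + 1.0 × 70 × 0.3809 = 77.93 kips.
Design strength φR_n = 0.75 × 77.93 = 58.4 kips.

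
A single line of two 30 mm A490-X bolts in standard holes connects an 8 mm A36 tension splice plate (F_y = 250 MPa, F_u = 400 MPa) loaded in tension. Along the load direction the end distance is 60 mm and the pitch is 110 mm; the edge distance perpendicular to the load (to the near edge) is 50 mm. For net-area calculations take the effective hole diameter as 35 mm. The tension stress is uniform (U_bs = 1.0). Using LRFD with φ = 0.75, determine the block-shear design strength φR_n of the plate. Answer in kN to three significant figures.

231 kN

Shear plane L_v = 60 + 1·110 = 170 mm; A_gv = 170 × 8 = 1360 mm².
A_nv = (170 − 1.5·35) × 8 = 940 mm².
A_nt = (50 − 0.5·35) × 8 = 260 mm².
0.6 F_u A_nv = 225.6 kN; 0.6 F_y A_gv = 204 kN → shear yielding governs the shear term.
R_n = 204 + 1.0 × 400 × 260 / 1000 = 308 kN.
Design strength φR_n = 0.75 × 308 = 231 kN.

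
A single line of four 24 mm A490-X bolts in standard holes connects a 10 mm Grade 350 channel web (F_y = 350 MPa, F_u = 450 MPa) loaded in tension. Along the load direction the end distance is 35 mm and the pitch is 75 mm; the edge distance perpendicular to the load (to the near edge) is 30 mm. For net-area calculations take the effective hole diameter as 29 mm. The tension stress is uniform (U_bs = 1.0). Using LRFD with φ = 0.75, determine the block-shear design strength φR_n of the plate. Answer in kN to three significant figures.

373 kN

Shear plane L_v = 35 + 3·75 = 260 mm; A_gv = 260 × 10 = 2600 mm².
A_nv = (260 − 3.5·29) × 10 = 1585 mm².
A_nt = (30 − 0.5·29) × 10 = 155 mm².
0.6 F_u A_nv = 427.9 kN; 0.6 F_y A_gv = 546 kN → shear rupture governs the shear term.
R_n = 427.9 + 1.0 × 450 × 155 / 1000 = 497.7 kN.
Design strength φR_n = 0.75 × 497.7 = 373 kN.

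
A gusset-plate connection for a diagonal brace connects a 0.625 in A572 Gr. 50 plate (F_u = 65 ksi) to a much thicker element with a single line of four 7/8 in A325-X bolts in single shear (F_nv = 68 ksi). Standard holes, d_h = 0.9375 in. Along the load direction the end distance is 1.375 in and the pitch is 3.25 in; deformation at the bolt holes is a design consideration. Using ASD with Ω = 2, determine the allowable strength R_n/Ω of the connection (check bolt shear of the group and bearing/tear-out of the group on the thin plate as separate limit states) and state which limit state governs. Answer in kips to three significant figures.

Bolt shear: A_b = π·0.875²/4 = 0.6013 in²; R_n = 68 × 0.6013 × 4 × 1 = 163.6 kips → 163.6 / 2 = 81.8 kips.
Bearing (1.2 l_c t F_u ≤ 2.4 d t F_u): upper limit = 2.4·0.875·0.625·65 = 85.31 kips.
  Edge l_c = 1.375 − 0.9375/2 = 0.9062 → r_n = 44.18 kips; interior l_c = 3.25 − 0.9375 = 2.312 → r_n = 85.31 kips.
  R_n,bearing = 1·44.18 + 3·85.31 = 300.1 kips → 300.1 / 2 = 150 kips.
Bolt shear governs: 81.8 kips.

81.8 kips (bolt shear governs)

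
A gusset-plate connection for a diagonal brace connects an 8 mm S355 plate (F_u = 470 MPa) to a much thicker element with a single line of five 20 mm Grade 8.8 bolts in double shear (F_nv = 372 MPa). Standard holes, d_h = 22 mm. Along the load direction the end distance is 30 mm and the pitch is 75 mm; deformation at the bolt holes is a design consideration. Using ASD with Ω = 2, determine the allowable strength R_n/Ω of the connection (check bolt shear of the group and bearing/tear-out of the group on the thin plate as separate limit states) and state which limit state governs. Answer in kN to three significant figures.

Bolt shear: A_b = π·20²/4 = 314.2 mm²; R_n = 372 × 314.2 × 5 × 2 / 1000 = 1169 kN → 1169 / 2 = 584 kN.
Bearing (1.2 l_c t F_u ≤ 2.4 d t F_u): upper limit = 2.4·20·8·470 / 1000 = 180.5 kN.
  Edge l_c = 30 − 22/2 = 19 → r_n = 85.73 kN; interior l_c = 75 − 22 = 53 → r_n = 180.5 kN.
  R_n,bearing = 1·85.73 + 4·180.5 = 807.6 kN → 807.6 / 2 = 404 kN.
Bearing governs: 404 kN.

404 kN (bearing governs)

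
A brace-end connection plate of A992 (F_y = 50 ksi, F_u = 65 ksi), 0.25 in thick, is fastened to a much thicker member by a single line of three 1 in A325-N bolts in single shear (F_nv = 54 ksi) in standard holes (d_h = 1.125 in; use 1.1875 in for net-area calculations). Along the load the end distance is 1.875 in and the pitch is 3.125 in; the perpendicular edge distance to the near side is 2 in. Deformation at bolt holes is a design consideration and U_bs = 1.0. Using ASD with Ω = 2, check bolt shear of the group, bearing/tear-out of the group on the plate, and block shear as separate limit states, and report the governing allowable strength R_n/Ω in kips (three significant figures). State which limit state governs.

Bolt shear: A_b = π·1²/4 = 0.7854 in²; R_n = 54 × 0.7854 × 3 × 1 = 127.2 kips → 127.2 / 2 = 63.6 kips.
Bearing: edge l_c = 1.312, r_n = 25.59 kips; interior l_c = 2, r_n = 39 kips; R_n = 25.59 + 2·39 = 103.6 kips → 51.8 kips.
Block shear: A_gv = 2.031, A_nv = 1.289, A_nt = 0.3516 in²; R_n = min(0.6F_uA_nv, 0.6F_yA_gv) + U_bs·F_u·A_nt = 73.12 kips → 36.6 kips.
Block shear governs: 36.6 kips.

36.6 kips (block shear governs)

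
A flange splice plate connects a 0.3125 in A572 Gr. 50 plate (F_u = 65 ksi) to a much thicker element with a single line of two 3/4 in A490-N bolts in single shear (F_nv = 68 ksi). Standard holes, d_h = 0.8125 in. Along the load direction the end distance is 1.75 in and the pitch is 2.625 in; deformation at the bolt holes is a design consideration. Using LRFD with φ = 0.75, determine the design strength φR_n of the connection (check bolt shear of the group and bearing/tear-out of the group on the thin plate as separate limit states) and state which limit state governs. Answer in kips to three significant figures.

Bolt shear: A_b = π·0.75²/4 = 0.4418 in²; R_n = 68 × 0.4418 × 2 × 1 = 60.08 kips → 0.75 × 60.08 = 45.1 kips.
Bearing (1.2 l_c t F_u ≤ 2.4 d t F_u): upper limit = 2.4·0.75·0.3125·65 = 36.56 kips.
  Edge l_c = 1.75 − 0.8125/2 = 1.344 → r_n = 32.75 kips; interior l_c = 2.625 − 0.8125 = 1.812 → r_n = 36.56 kips.
  R_n,bearing = 1·32.75 + 1·36.56 = 69.32 kips → 0.75 × 69.32 = 52 kips.
Bolt shear governs: 45.1 kips.

45.1 kips (bolt shear governs)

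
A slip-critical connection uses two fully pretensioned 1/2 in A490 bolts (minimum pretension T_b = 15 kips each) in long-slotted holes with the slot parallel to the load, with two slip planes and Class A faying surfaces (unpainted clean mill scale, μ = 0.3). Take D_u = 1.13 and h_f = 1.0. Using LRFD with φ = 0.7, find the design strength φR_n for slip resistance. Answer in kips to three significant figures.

14.2 kips

R_n = μ · D_u · h_f · T_b · n_s · n_b = 0.3 × 1.13 × 1.0 × 15 × 2 × 2 = 20.34 kips.
Design strength φR_n = 0.7 × 20.34 = 14.2 kips.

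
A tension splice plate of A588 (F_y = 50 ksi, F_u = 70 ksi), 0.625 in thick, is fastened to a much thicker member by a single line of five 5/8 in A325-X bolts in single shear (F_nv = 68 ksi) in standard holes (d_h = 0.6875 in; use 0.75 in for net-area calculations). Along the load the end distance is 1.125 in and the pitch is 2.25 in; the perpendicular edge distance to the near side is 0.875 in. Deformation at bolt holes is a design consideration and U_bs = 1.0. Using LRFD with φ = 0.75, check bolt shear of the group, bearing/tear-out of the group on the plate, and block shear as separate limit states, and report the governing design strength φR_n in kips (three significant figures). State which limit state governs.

78.2 kips (bolt shear governs)

Bolt shear: A_b = π·0.625²/4 = 0.3068 in²; R_n = 68 × 0.3068 × 5 × 1 = 104.3 kips → 0.75 × 104.3 = 78.2 kips.
Bearing: edge l_c = 0.7812, r_n = 41.02 kips; interior l_c = 1.562, r_n = 65.62 kips; R_n = 41.02 + 4·65.62 = 303.5 kips → 228 kips.
Block shear: A_gv = 6.328, A_nv = 4.219, A_nt = 0.3125 in²; R_n = min(0.6F_uA_nv, 0.6F_yA_gv) + U_bs·F_u·A_nt = 199.1 kips → 149 kips.
Bolt shear governs: 78.2 kips.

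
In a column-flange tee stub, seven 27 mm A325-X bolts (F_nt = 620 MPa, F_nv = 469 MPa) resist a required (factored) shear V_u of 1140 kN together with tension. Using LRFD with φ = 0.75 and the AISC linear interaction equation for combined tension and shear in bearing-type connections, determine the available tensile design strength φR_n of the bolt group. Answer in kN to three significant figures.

916 kN

A_b = π·27²/4 = 572.6 mm²; f_rv = 1140 × 1000 / (7 × 572.6) = 284.4 MPa.
F'_nt = 1.3 F_nt − (F_nt / φF_nv) f_rv = 1.3·620 − (620/(0.75·469))·284.4 = 304.6 MPa, capped at F_nt → F'_nt = 304.6 MPa.
R_n = F'_nt · A_b · n = 304.6 × 572.6 × 7 / 1000 = 1221 kN.
Design strength φR_n = 0.75 × 1221 = 916 kN.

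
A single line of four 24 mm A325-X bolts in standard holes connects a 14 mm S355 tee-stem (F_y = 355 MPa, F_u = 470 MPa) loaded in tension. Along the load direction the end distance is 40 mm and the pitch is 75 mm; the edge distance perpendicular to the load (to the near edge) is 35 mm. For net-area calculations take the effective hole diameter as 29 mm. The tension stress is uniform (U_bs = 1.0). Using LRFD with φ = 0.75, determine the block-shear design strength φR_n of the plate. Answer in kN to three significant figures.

Shear plane L_v = 40 + 3·75 = 265 mm; A_gv = 265 × 14 = 3710 mm².
A_nv = (265 − 3.5·29) × 14 = 2289 mm².
A_nt = (35 − 0.5·29) × 14 = 287 mm².
0.6 F_u A_nv = 645.5 kN; 0.6 F_y A_gv = 790.2 kN → shear rupture governs the shear term.
R_n = 645.5 + 1.0 × 470 × 287 / 1000 = 780.4 kN.
Design strength φR_n = 0.75 × 780.4 = 585 kN.

585 kN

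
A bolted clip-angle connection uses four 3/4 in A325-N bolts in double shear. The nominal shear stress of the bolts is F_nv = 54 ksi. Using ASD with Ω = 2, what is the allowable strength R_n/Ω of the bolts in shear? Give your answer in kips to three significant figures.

A_b = π × 0.75² / 4 = 0.4418 in².
R_n = F_nv · A_b · n · n_s = 54 × 0.4418 × 4 × 2 = 190.9 kips.
Allowable strength R_n/Ω = 190.9 / 2 = 95.4 kips.

95.4 kips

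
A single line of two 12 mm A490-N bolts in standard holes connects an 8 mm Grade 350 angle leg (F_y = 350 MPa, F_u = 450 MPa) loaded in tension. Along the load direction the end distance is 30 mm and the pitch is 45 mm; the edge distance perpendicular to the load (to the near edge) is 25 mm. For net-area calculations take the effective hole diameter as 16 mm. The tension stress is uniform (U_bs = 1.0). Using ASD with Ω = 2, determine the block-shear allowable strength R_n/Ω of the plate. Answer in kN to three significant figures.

Shear plane L_v = 30 + 1·45 = 75 mm; A_gv = 75 × 8 = 600 mm².
A_nv = (75 − 1.5·16) × 8 = 408 mm².
A_nt = (25 − 0.5·16) × 8 = 136 mm².
0.6 F_u A_nv = 110.2 kN; 0.6 F_y A_gv = 126 kN → shear rupture governs the shear term.
R_n = 110.2 + 1.0 × 450 × 136 / 1000 = 171.4 kN.
Allowable strength R_n/Ω = 171.4 / 2 = 85.7 kN.

85.7 kN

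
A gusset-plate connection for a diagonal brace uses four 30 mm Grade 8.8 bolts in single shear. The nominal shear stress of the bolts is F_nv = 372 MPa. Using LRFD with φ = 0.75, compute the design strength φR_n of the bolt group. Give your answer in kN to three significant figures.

A_b = π × 30² / 4 = 706.9 mm².
R_n = F_nv · A_b · n · n_s = 372 × 706.9 × 4 × 1 / 1000 = 1052 kN.
Design strength φR_n = 0.75 × 1052 = 789 kN.

789 kN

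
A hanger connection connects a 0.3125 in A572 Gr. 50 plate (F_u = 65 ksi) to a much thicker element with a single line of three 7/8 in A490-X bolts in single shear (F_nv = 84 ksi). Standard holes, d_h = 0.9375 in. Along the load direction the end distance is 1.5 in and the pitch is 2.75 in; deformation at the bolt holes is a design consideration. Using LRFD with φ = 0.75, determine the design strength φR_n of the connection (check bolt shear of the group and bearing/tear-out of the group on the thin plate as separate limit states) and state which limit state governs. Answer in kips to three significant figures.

82.8 kips (bearing governs)

Bolt shear: A_b = π·0.875²/4 = 0.6013 in²; R_n = 84 × 0.6013 × 3 × 1 = 151.5 kips → 0.75 × 151.5 = 114 kips.
Bearing (1.2 l_c t F_u ≤ 2.4 d t F_u): upper limit = 2.4·0.875·0.3125·65 = 42.66 kips.
  Edge l_c = 1.5 − 0.9375/2 = 1.031 → r_n = 25.14 kips; interior l_c = 2.75 − 0.9375 = 1.812 → r_n = 42.66 kips.
  R_n,bearing = 1·25.14 + 2·42.66 = 110.4 kips → 0.75 × 110.4 = 82.8 kips.
Bearing governs: 82.8 kips.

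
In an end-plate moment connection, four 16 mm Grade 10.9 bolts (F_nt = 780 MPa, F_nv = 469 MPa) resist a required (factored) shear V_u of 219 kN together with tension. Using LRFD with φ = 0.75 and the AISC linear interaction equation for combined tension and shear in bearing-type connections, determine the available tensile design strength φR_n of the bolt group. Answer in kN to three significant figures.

A_b = π·16²/4 = 201.1 mm²; f_rv = 219 × 1000 / (4 × 201.1) = 272.3 MPa.
F'_nt = 1.3 F_nt − (F_nt / φF_nv) f_rv = 1.3·780 − (780/(0.75·469))·272.3 = 410.2 MPa, capped at F_nt → F'_nt = 410.2 MPa.
R_n = F'_nt · A_b · n = 410.2 × 201.1 × 4 / 1000 = 329.9 kN.
Design strength φR_n = 0.75 × 329.9 = 247 kN.

247 kN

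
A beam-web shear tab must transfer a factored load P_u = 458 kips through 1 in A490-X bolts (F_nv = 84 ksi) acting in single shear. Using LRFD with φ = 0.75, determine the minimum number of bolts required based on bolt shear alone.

A_b = π·1²/4 = 0.7854 in².
Per-bolt design strength φR_n = 0.75 × 84 × 0.7854 × 1 = 49.48 kips.
n ≥ 458 / 49.48 = 9.256 → use 10 bolts.

10 bolts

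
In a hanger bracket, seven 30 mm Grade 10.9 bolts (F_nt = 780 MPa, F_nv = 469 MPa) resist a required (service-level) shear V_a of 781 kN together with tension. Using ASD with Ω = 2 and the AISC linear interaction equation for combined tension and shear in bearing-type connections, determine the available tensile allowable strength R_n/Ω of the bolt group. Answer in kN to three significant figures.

1210 kN

A_b = π·30²/4 = 706.9 mm²; f_rv = 781 × 1000 / (7 × 706.9) = 157.8 MPa.
F'_nt = 1.3 F_nt − (Ω F_nt / F_nv) f_rv = 1.3·780 − (2·780/469)·157.8 = 489 MPa, capped at F_nt → F'_nt = 489 MPa.
R_n = F'_nt · A_b · n = 489 × 706.9 × 7 / 1000 = 2419 kN.
Allowable strength R_n/Ω = 2419 / 2 = 1210 kN.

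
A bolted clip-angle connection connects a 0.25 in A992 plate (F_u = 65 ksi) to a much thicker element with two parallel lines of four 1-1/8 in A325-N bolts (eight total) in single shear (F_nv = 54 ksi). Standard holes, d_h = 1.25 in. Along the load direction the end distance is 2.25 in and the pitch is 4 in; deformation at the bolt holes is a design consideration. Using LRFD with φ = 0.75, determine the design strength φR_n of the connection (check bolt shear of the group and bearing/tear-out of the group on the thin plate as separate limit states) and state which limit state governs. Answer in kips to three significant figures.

Bolt shear: A_b = π·1.125²/4 = 0.994 in²; R_n = 54 × 0.994 × 8 × 1 = 429.4 kips → 0.75 × 429.4 = 322 kips.
Bearing (1.2 l_c t F_u ≤ 2.4 d t F_u): upper limit = 2.4·1.125·0.25·65 = 43.87 kips.
  Edge l_c = 2.25 − 1.25/2 = 1.625 → r_n = 31.69 kips; interior l_c = 4 − 1.25 = 2.75 → r_n = 43.87 kips.
  R_n,bearing = 2·31.69 + 6·43.87 = 326.6 kips → 0.75 × 326.6 = 245 kips.
Bearing governs: 245 kips.

245 kips (bearing governs)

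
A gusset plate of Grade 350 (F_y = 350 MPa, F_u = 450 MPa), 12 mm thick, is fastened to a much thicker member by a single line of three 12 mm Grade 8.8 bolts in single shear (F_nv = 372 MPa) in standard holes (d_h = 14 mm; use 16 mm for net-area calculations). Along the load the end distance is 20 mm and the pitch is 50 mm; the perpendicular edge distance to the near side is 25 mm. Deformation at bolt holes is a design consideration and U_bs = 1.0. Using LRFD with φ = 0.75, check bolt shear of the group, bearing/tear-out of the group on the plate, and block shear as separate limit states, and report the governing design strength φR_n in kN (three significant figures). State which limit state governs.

Bolt shear: A_b = π·12²/4 = 113.1 mm²; R_n = 372 × 113.1 × 3 × 1 / 1000 = 126.2 kN → 0.75 × 126.2 = 94.7 kN.
Bearing: edge l_c = 13, r_n = 84.24 kN; interior l_c = 36, r_n = 155.5 kN; R_n = 84.24 + 2·155.5 = 395.3 kN → 296 kN.
Block shear: A_gv = 1440, A_nv = 960, A_nt = 204 mm²; R_n = min(0.6F_uA_nv, 0.6F_yA_gv) + U_bs·F_u·A_nt = 351 kN → 263 kN.
Bolt shear governs: 94.7 kN.

94.7 kN (bolt shear governs)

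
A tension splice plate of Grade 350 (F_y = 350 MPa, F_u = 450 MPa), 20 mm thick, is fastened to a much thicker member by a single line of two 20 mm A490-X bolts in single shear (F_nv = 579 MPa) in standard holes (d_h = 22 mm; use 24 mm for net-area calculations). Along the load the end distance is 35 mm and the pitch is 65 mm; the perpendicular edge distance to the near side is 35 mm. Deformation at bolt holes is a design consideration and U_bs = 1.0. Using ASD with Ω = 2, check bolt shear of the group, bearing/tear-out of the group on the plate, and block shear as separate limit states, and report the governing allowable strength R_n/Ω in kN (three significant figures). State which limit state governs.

Bolt shear: A_b = π·20²/4 = 314.2 mm²; R_n = 579 × 314.2 × 2 × 1 / 1000 = 363.8 kN → 363.8 / 2 = 182 kN.
Bearing: edge l_c = 24, r_n = 259.2 kN; interior l_c = 43, r_n = 432 kN; R_n = 259.2 + 1·432 = 691.2 kN → 346 kN.
Block shear: A_gv = 2000, A_nv = 1280, A_nt = 460 mm²; R_n = min(0.6F_uA_nv, 0.6F_yA_gv) + U_bs·F_u·A_nt = 552.6 kN → 276 kN.
Bolt shear governs: 182 kN.

182 kN (bolt shear governs)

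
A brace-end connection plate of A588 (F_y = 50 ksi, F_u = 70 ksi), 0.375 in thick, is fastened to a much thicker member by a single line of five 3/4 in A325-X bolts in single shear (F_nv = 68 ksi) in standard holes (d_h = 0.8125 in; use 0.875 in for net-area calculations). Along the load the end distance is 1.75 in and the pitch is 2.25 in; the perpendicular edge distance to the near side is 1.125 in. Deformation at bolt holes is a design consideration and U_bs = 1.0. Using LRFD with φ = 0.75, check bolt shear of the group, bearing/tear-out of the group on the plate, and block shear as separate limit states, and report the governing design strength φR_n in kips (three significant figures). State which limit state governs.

Bolt shear: A_b = π·0.75²/4 = 0.4418 in²; R_n = 68 × 0.4418 × 5 × 1 = 150.2 kips → 0.75 × 150.2 = 113 kips.
Bearing: edge l_c = 1.344, r_n = 42.33 kips; interior l_c = 1.438, r_n = 45.28 kips; R_n = 42.33 + 4·45.28 = 223.5 kips → 168 kips.
Block shear: A_gv = 4.031, A_nv = 2.555, A_nt = 0.2578 in²; R_n = min(0.6F_uA_nv, 0.6F_yA_gv) + U_bs·F_u·A_nt = 125.3 kips → 94 kips.
Block shear governs: 94 kips.

94 kips (block shear governs)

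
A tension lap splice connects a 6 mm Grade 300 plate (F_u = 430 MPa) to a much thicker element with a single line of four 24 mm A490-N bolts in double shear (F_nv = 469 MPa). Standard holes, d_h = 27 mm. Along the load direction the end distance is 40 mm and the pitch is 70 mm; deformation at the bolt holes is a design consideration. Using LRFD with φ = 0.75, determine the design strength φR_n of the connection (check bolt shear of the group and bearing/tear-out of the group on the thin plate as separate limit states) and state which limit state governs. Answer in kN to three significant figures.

Bolt shear: A_b = π·24²/4 = 452.4 mm²; R_n = 469 × 452.4 × 4 × 2 / 1000 = 1697 kN → 0.75 × 1697 = 1270 kN.
Bearing (1.2 l_c t F_u ≤ 2.4 d t F_u): upper limit = 2.4·24·6·430 / 1000 = 148.6 kN.
  Edge l_c = 40 − 27/2 = 26.5 → r_n = 82.04 kN; interior l_c = 70 − 27 = 43 → r_n = 133.1 kN.
  R_n,bearing = 1·82.04 + 3·133.1 = 481.4 kN → 0.75 × 481.4 = 361 kN.
Bearing governs: 361 kN.

361 kN (bearing governs)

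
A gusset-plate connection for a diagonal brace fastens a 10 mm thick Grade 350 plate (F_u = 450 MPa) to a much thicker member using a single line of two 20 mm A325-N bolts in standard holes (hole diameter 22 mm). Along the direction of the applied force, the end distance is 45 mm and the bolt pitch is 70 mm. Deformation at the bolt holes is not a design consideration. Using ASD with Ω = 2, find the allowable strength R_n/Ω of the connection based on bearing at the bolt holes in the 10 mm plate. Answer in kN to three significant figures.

Per bolt r_n = 1.5 l_c t F_u ≤ 3.0 d t F_u; upper limit = 3.0 × 20 × 10 × 450 / 1000 = 270 kN.
Edge bolt: l_c = 45 − 22/2 = 34 mm → 1.5 × 34 × 10 × 450 / 1000 = 229.5 → r_n = 229.5 kN.
Interior bolts: l_c = 70 − 22 = 48 mm → 1.5 × 48 × 10 × 450 / 1000 = 324 → r_n = 270 kN.
R_n = 1 × 229.5 + 1 × 270 = 499.5 kN.
Allowable strength R_n/Ω = 499.5 / 2 = 250 kN.

250 kN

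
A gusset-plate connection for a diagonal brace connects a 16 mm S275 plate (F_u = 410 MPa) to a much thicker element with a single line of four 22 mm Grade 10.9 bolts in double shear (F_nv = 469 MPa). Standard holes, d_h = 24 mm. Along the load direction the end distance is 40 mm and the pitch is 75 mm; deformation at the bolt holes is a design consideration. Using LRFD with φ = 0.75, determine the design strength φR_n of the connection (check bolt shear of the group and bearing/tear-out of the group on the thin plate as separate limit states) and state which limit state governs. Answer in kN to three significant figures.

Bolt shear: A_b = π·22²/4 = 380.1 mm²; R_n = 469 × 380.1 × 4 × 2 / 1000 = 1426 kN → 0.75 × 1426 = 1070 kN.
Bearing (1.2 l_c t F_u ≤ 2.4 d t F_u): upper limit = 2.4·22·16·410 / 1000 = 346.4 kN.
  Edge l_c = 40 − 24/2 = 28 → r_n = 220.4 kN; interior l_c = 75 − 24 = 51 → r_n = 346.4 kN.
  R_n,bearing = 1·220.4 + 3·346.4 = 1260 kN → 0.75 × 1260 = 945 kN.
Bearing governs: 945 kN.

945 kN (bearing governs)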